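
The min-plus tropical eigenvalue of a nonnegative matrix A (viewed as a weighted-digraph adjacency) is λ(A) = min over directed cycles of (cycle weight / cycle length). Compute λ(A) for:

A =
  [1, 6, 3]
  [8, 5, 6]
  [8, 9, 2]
λ(A) = 1

Enumerate directed cycles and compute their means (weight / length). Sample:
  cycle 0 → 0: weight = 1, length = 1, mean = 1/1 ≈ 1.000
  cycle 1 → 1: weight = 5, length = 1, mean = 5/1 ≈ 5.000
  cycle 2 → 2: weight = 2, length = 1, mean = 2/1 ≈ 2.000
  cycle 0 → 1 → 0: weight = 14, length = 2, mean = 14/2 ≈ 7.000
  cycle 0 → 2 → 0: weight = 11, length = 2, mean = 11/2 ≈ 5.500
  cycle 1 → 0 → 1: weight = 14, length = 2, mean = 14/2 ≈ 7.000
Minimum mean = 1.000, attained e.g. along the cycle 0 → 0 with weight 1 and length 1. So λ(A) = 1/1 = 1.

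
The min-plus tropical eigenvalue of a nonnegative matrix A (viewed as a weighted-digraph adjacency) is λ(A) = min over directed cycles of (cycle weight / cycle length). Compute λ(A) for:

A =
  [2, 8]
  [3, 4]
λ(A) = 2

Enumerate directed cycles and compute their means (weight / length). Sample:
  cycle 0 → 0: weight = 2, length = 1, mean = 2/1 ≈ 2.000
  cycle 1 → 1: weight = 4, length = 1, mean = 4/1 ≈ 4.000
  cycle 0 → 1 → 0: weight = 11, length = 2, mean = 11/2 ≈ 5.500
  cycle 1 → 0 → 1: weight = 11, length = 2, mean = 11/2 ≈ 5.500
Minimum mean = 2.000, attained e.g. along the cycle 0 → 0 with weight 2 and length 1. So λ(A) = 2/1 = 2.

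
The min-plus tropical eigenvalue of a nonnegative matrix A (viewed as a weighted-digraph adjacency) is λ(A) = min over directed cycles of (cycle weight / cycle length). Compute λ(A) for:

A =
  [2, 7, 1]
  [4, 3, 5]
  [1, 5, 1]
λ(A) = 1

Enumerate directed cycles and compute their means (weight / length). Sample:
  cycle 0 → 0: weight = 2, length = 1, mean = 2/1 ≈ 2.000
  cycle 1 → 1: weight = 3, length = 1, mean = 3/1 ≈ 3.000
  cycle 2 → 2: weight = 1, length = 1, mean = 1/1 ≈ 1.000
  cycle 0 → 1 → 0: weight = 11, length = 2, mean = 11/2 ≈ 5.500
  cycle 0 → 2 → 0: weight = 2, length = 2, mean = 2/2 ≈ 1.000
  cycle 1 → 0 → 1: weight = 11, length = 2, mean = 11/2 ≈ 5.500
Minimum mean = 1.000, attained e.g. along the cycle 2 → 2 with weight 1 and length 1. So λ(A) = 1/1 = 1.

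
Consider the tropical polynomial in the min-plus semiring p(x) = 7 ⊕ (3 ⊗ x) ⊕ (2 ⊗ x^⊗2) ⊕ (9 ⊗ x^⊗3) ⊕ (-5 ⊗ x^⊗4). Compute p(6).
p(6) = 7

A tropical monomial a ⊗ x^⊗i evaluates to a + i · x. Evaluating each term at x = 6:
  Term 0 contributes 7 + 0 · 6 = 7
  Term 1 contributes 3 + 1 · 6 = 9
  Term 2 contributes 2 + 2 · 6 = 14
  Term 3 contributes 9 + 3 · 6 = 27
  Term 4 contributes -5 + 4 · 6 = 19
p(6) = ⊕ of these = min[7, 9, 14, 27, 19] = 7.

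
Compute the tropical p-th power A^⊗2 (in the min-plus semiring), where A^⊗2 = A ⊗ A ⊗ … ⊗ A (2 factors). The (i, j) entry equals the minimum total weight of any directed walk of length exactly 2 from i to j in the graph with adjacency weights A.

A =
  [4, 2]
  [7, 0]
A^⊗2 =
  [8, 2]
  [7, 0]

Each entry (A^⊗2)_ij equals the minimum over all length-2 walks i = v_0 → v_1 → … → v_2 = j of Σ_t A[v_t][v_{t+1}]. For example, for (i, j) = (0, 1) we minimise over 2 possible intermediate vertex sequences; the minimum is 2, attained along the walk 0 → 1 → 1.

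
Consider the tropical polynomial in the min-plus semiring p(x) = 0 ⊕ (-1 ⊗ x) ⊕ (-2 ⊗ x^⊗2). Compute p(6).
p(6) = 0

A tropical monomial a ⊗ x^⊗i evaluates to a + i · x. Evaluating each term at x = 6:
  Term 0 contributes 0 + 0 · 6 = 0
  Term 1 contributes -1 + 1 · 6 = 5
  Term 2 contributes -2 + 2 · 6 = 10
p(6) = ⊕ of these = min[0, 5, 10] = 0.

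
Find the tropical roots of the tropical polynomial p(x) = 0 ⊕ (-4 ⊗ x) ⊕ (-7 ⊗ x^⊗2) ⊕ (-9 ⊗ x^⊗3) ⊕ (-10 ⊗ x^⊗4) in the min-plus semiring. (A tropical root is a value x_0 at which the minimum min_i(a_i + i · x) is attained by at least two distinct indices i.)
Roots: {1, 2, 3, 4}

Each tropical root is a break point of the lower envelope of the lines y = a_i + i · x (there are 5 lines, with slopes 0, 1, ..., 4). Only the lines that attain the minimum somewhere contribute to roots; other lines are dominated. Here the surviving (envelope) indices are i = 4, i = 3, i = 2, i = 1, i = 0.
Intersections between consecutive envelope lines give the roots: for adjacent envelope indices i < j the intersection is x = (a_i − a_j) / (j − i). Reading off the sorted break points: {1, 2, 3, 4}.
Verification: at each break x_0, at least two indices attain the minimum of min_i(a_i + i · x_0).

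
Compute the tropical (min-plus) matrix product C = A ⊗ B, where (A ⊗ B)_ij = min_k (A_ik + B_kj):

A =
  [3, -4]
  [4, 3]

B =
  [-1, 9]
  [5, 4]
A ⊗ B =
  [1, 0]
  [3, 7]

Apply the min-plus product entry-by-entry:
  C[0][0] = min over k of (A[0][0] + B[0][0] = 3 + -1 = 2, A[0][1] + B[1][0] = -4 + 5 = 1) = 1 (attained at k = 1)
  C[0][1] = min over k of (A[0][0] + B[0][1] = 3 + 9 = 12, A[0][1] + B[1][1] = -4 + 4 = 0) = 0 (attained at k = 1)
  C[1][0] = min over k of (A[1][0] + B[0][0] = 4 + -1 = 3, A[1][1] + B[1][0] = 3 + 5 = 8) = 3 (attained at k = 0)
  C[1][1] = min over k of (A[1][0] + B[0][1] = 4 + 9 = 13, A[1][1] + B[1][1] = 3 + 4 = 7) = 7 (attained at k = 1)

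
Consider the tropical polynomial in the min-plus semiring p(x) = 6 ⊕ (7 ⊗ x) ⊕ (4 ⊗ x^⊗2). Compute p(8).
p(8) = 6

A tropical monomial a ⊗ x^⊗i evaluates to a + i · x. Evaluating each term at x = 8:
  Term 0 contributes 6 + 0 · 8 = 6
  Term 1 contributes 7 + 1 · 8 = 15
  Term 2 contributes 4 + 2 · 8 = 20
p(8) = ⊕ of these = min[6, 15, 20] = 6.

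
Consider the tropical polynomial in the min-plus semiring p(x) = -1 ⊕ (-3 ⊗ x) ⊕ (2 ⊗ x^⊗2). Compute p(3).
p(3) = -1

A tropical monomial a ⊗ x^⊗i evaluates to a + i · x. Evaluating each term at x = 3:
  Term 0 contributes -1 + 0 · 3 = -1
  Term 1 contributes -3 + 1 · 3 = 0
  Term 2 contributes 2 + 2 · 3 = 8
p(3) = ⊕ of these = min[-1, 0, 8] = -1.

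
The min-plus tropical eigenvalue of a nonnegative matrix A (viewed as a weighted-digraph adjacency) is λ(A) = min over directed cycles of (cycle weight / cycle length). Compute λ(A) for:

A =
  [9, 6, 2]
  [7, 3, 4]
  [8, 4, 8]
λ(A) = 3

Enumerate directed cycles and compute their means (weight / length). Sample:
  cycle 0 → 0: weight = 9, length = 1, mean = 9/1 ≈ 9.000
  cycle 1 → 1: weight = 3, length = 1, mean = 3/1 ≈ 3.000
  cycle 2 → 2: weight = 8, length = 1, mean = 8/1 ≈ 8.000
  cycle 0 → 1 → 0: weight = 13, length = 2, mean = 13/2 ≈ 6.500
  cycle 0 → 2 → 0: weight = 10, length = 2, mean = 10/2 ≈ 5.000
  cycle 1 → 0 → 1: weight = 13, length = 2, mean = 13/2 ≈ 6.500
Minimum mean = 3.000, attained e.g. along the cycle 1 → 1 with weight 3 and length 1. So λ(A) = 3/1 = 3.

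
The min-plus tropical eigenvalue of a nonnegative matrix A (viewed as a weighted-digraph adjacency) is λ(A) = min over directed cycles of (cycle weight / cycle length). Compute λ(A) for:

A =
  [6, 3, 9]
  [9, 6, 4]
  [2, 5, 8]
λ(A) = 3

Enumerate directed cycles and compute their means (weight / length). Sample:
  cycle 0 → 0: weight = 6, length = 1, mean = 6/1 ≈ 6.000
  cycle 1 → 1: weight = 6, length = 1, mean = 6/1 ≈ 6.000
  cycle 2 → 2: weight = 8, length = 1, mean = 8/1 ≈ 8.000
  cycle 0 → 1 → 0: weight = 12, length = 2, mean = 12/2 ≈ 6.000
  cycle 0 → 2 → 0: weight = 11, length = 2, mean = 11/2 ≈ 5.500
  cycle 1 → 0 → 1: weight = 12, length = 2, mean = 12/2 ≈ 6.000
Minimum mean = 3.000, attained e.g. along the cycle 0 → 1 → 2 → 0 with weight 9 and length 3. So λ(A) = 9/3 = 3.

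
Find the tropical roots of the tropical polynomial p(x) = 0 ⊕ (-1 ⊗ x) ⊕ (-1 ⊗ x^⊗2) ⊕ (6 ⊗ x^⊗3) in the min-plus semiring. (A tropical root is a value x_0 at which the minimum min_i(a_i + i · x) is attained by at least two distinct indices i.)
Roots: {-7, 0, 1}

Each tropical root is a break point of the lower envelope of the lines y = a_i + i · x (there are 4 lines, with slopes 0, 1, ..., 3). Only the lines that attain the minimum somewhere contribute to roots; other lines are dominated. Here the surviving (envelope) indices are i = 3, i = 2, i = 1, i = 0.
Intersections between consecutive envelope lines give the roots: for adjacent envelope indices i < j the intersection is x = (a_i − a_j) / (j − i). Reading off the sorted break points: {-7, 0, 1}.
Verification: at each break x_0, at least two indices attain the minimum of min_i(a_i + i · x_0).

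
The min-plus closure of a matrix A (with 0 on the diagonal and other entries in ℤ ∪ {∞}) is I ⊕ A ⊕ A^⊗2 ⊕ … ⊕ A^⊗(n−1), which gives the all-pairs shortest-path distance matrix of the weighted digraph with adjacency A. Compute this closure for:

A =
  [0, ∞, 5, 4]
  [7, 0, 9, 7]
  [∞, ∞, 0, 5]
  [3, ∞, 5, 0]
Closure =
  [0, ∞, 5, 4]
  [7, 0, 9, 7]
  [8, ∞, 0, 5]
  [3, ∞, 5, 0]

This is the Floyd-Warshall all-pairs shortest-path computation. For each intermediate vertex k = 0, 1, …, 3, update dist[i][j] ← min(dist[i][j], dist[i][k] + dist[k][j]). The final matrix gives, for each (i, j), the minimum total weight of any directed path from i to j (possibly empty when i = j).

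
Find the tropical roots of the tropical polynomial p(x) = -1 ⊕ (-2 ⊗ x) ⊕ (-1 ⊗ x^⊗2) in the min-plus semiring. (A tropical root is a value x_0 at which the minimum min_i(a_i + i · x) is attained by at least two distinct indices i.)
Roots: {-1, 1}

Each tropical root is a break point of the lower envelope of the lines y = a_i + i · x (there are 3 lines, with slopes 0, 1, ..., 2). Only the lines that attain the minimum somewhere contribute to roots; other lines are dominated. Here the surviving (envelope) indices are i = 2, i = 1, i = 0.
Intersections between consecutive envelope lines give the roots: for adjacent envelope indices i < j the intersection is x = (a_i − a_j) / (j − i). Reading off the sorted break points: {-1, 1}.
Verification: at each break x_0, at least two indices attain the minimum of min_i(a_i + i · x_0).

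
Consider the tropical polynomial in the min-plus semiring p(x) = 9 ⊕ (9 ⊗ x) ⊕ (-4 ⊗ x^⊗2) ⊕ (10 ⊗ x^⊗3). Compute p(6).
p(6) = 8

A tropical monomial a ⊗ x^⊗i evaluates to a + i · x. Evaluating each term at x = 6:
  Term 0 contributes 9 + 0 · 6 = 9
  Term 1 contributes 9 + 1 · 6 = 15
  Term 2 contributes -4 + 2 · 6 = 8
  Term 3 contributes 10 + 3 · 6 = 28
p(6) = ⊕ of these = min[9, 15, 8, 28] = 8.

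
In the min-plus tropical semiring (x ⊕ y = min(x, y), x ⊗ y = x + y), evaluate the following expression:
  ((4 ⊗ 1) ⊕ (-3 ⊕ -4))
((4 ⊗ 1) ⊕ (-3 ⊕ -4)) = -4

Expand innermost to outermost. Recall ⊕ takes the minimum of its arguments and ⊗ takes their sum. Working out the expression ((4 ⊗ 1) ⊕ (-3 ⊕ -4)) gives -4.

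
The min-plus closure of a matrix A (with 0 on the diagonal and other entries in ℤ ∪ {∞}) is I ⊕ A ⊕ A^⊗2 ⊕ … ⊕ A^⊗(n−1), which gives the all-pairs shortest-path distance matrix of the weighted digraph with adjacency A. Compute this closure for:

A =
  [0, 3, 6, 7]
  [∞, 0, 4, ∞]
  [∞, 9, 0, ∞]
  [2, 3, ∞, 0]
Closure =
  [0, 3, 6, 7]
  [∞, 0, 4, ∞]
  [∞, 9, 0, ∞]
  [2, 3, 7, 0]

This is the Floyd-Warshall all-pairs shortest-path computation. For each intermediate vertex k = 0, 1, …, 3, update dist[i][j] ← min(dist[i][j], dist[i][k] + dist[k][j]). The final matrix gives, for each (i, j), the minimum total weight of any directed path from i to j (possibly empty when i = j).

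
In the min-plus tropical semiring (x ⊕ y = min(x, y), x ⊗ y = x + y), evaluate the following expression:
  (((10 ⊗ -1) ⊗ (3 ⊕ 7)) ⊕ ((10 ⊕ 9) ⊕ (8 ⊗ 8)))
(((10 ⊗ -1) ⊗ (3 ⊕ 7)) ⊕ ((10 ⊕ 9) ⊕ (8 ⊗ 8))) = 9

Expand innermost to outermost. Recall ⊕ takes the minimum of its arguments and ⊗ takes their sum. Working out the expression (((10 ⊗ -1) ⊗ (3 ⊕ 7)) ⊕ ((10 ⊕ 9) ⊕ (8 ⊗ 8))) gives 9.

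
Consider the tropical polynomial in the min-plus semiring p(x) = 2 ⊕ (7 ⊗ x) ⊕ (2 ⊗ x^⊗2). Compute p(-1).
p(-1) = 0

A tropical monomial a ⊗ x^⊗i evaluates to a + i · x. Evaluating each term at x = -1:
  Term 0 contributes 2 + 0 · -1 = 2
  Term 1 contributes 7 + 1 · -1 = 6
  Term 2 contributes 2 + 2 · -1 = 0
p(-1) = ⊕ of these = min[2, 6, 0] = 0.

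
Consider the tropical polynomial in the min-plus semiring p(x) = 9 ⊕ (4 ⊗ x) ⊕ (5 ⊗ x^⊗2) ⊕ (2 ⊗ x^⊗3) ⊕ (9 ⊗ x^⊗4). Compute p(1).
p(1) = 5

A tropical monomial a ⊗ x^⊗i evaluates to a + i · x. Evaluating each term at x = 1:
  Term 0 contributes 9 + 0 · 1 = 9
  Term 1 contributes 4 + 1 · 1 = 5
  Term 2 contributes 5 + 2 · 1 = 7
  Term 3 contributes 2 + 3 · 1 = 5
  Term 4 contributes 9 + 4 · 1 = 13
p(1) = ⊕ of these = min[9, 5, 7, 5, 13] = 5.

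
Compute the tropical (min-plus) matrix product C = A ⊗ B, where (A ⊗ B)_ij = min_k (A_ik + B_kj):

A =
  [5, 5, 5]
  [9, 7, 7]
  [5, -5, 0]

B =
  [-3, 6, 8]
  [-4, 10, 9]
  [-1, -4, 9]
A ⊗ B =
  [1, 1, 13]
  [3, 3, 16]
  [-9, -4, 4]

Apply the min-plus product entry-by-entry:
  C[0][0] = min over k of (A[0][0] + B[0][0] = 5 + -3 = 2, A[0][1] + B[1][0] = 5 + -4 = 1, A[0][2] + B[2][0] = 5 + -1 = 4) = 1 (attained at k = 1)
  C[0][1] = min over k of (A[0][0] + B[0][1] = 5 + 6 = 11, A[0][1] + B[1][1] = 5 + 10 = 15, A[0][2] + B[2][1] = 5 + -4 = 1) = 1 (attained at k = 2)
  C[0][2] = min over k of (A[0][0] + B[0][2] = 5 + 8 = 13, A[0][1] + B[1][2] = 5 + 9 = 14, A[0][2] + B[2][2] = 5 + 9 = 14) = 13 (attained at k = 0)
  C[1][0] = min over k of (A[1][0] + B[0][0] = 9 + -3 = 6, A[1][1] + B[1][0] = 7 + -4 = 3, A[1][2] + B[2][0] = 7 + -1 = 6) = 3 (attained at k = 1)
  C[1][1] = min over k of (A[1][0] + B[0][1] = 9 + 6 = 15, A[1][1] + B[1][1] = 7 + 10 = 17, A[1][2] + B[2][1] = 7 + -4 = 3) = 3 (attained at k = 2)
  C[1][2] = min over k of (A[1][0] + B[0][2] = 9 + 8 = 17, A[1][1] + B[1][2] = 7 + 9 = 16, A[1][2] + B[2][2] = 7 + 9 = 16) = 16 (attained at k = 1)
  C[2][0] = min over k of (A[2][0] + B[0][0] = 5 + -3 = 2, A[2][1] + B[1][0] = -5 + -4 = -9, A[2][2] + B[2][0] = 0 + -1 = -1) = -9 (attained at k = 1)
  C[2][1] = min over k of (A[2][0] + B[0][1] = 5 + 6 = 11, A[2][1] + B[1][1] = -5 + 10 = 5, A[2][2] + B[2][1] = 0 + -4 = -4) = -4 (attained at k = 2)
  C[2][2] = min over k of (A[2][0] + B[0][2] = 5 + 8 = 13, A[2][1] + B[1][2] = -5 + 9 = 4, A[2][2] + B[2][2] = 0 + 9 = 9) = 4 (attained at k = 1)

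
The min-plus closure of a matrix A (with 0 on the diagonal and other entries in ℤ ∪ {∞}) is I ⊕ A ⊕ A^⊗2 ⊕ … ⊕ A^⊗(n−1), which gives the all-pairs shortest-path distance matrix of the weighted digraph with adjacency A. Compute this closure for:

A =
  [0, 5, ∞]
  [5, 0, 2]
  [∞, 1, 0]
Closure =
  [0, 5, 7]
  [5, 0, 2]
  [6, 1, 0]

This is the Floyd-Warshall all-pairs shortest-path computation. For each intermediate vertex k = 0, 1, …, 2, update dist[i][j] ← min(dist[i][j], dist[i][k] + dist[k][j]). The final matrix gives, for each (i, j), the minimum total weight of any directed path from i to j (possibly empty when i = j).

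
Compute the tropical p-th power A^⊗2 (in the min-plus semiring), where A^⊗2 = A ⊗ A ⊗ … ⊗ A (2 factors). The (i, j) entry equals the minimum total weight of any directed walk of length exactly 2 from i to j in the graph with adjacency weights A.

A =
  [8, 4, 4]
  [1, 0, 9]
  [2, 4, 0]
A^⊗2 =
  [5, 4, 4]
  [1, 0, 5]
  [2, 4, 0]

Each entry (A^⊗2)_ij equals the minimum over all length-2 walks i = v_0 → v_1 → … → v_2 = j of Σ_t A[v_t][v_{t+1}]. For example, for (i, j) = (0, 2) we minimise over 3 possible intermediate vertex sequences; the minimum is 4, attained along the walk 0 → 2 → 2.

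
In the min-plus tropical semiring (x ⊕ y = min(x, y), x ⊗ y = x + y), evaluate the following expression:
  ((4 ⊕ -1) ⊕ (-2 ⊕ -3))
((4 ⊕ -1) ⊕ (-2 ⊕ -3)) = -3

Expand innermost to outermost. Recall ⊕ takes the minimum of its arguments and ⊗ takes their sum. Working out the expression ((4 ⊕ -1) ⊕ (-2 ⊕ -3)) gives -3.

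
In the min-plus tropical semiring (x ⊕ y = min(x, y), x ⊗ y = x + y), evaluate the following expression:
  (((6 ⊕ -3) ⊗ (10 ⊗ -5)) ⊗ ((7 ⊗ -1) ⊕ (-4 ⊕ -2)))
(((6 ⊕ -3) ⊗ (10 ⊗ -5)) ⊗ ((7 ⊗ -1) ⊕ (-4 ⊕ -2))) = -2

Expand innermost to outermost. Recall ⊕ takes the minimum of its arguments and ⊗ takes their sum. Working out the expression (((6 ⊕ -3) ⊗ (10 ⊗ -5)) ⊗ ((7 ⊗ -1) ⊕ (-4 ⊕ -2))) gives -2.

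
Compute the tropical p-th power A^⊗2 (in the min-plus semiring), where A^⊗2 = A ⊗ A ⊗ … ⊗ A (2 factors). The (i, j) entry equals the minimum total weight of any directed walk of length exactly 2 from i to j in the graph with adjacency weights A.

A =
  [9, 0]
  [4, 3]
A^⊗2 =
  [4, 3]
  [7, 4]

Each entry (A^⊗2)_ij equals the minimum over all length-2 walks i = v_0 → v_1 → … → v_2 = j of Σ_t A[v_t][v_{t+1}]. For example, for (i, j) = (0, 1) we minimise over 2 possible intermediate vertex sequences; the minimum is 3, attained along the walk 0 → 1 → 1.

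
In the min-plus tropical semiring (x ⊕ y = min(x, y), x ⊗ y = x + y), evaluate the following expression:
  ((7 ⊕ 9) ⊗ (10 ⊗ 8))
((7 ⊕ 9) ⊗ (10 ⊗ 8)) = 25

Expand innermost to outermost. Recall ⊕ takes the minimum of its arguments and ⊗ takes their sum. Working out the expression ((7 ⊕ 9) ⊗ (10 ⊗ 8)) gives 25.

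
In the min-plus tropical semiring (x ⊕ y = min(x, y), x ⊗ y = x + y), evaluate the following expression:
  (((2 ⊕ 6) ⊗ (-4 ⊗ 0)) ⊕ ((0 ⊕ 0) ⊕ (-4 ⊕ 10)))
(((2 ⊕ 6) ⊗ (-4 ⊗ 0)) ⊕ ((0 ⊕ 0) ⊕ (-4 ⊕ 10))) = -4

Expand innermost to outermost. Recall ⊕ takes the minimum of its arguments and ⊗ takes their sum. Working out the expression (((2 ⊕ 6) ⊗ (-4 ⊗ 0)) ⊕ ((0 ⊕ 0) ⊕ (-4 ⊕ 10))) gives -4.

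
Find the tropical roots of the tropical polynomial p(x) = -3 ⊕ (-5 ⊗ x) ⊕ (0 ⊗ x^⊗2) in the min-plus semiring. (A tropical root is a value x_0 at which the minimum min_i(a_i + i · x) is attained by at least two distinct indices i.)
Roots: {-5, 2}

Each tropical root is a break point of the lower envelope of the lines y = a_i + i · x (there are 3 lines, with slopes 0, 1, ..., 2). Only the lines that attain the minimum somewhere contribute to roots; other lines are dominated. Here the surviving (envelope) indices are i = 2, i = 1, i = 0.
Intersections between consecutive envelope lines give the roots: for adjacent envelope indices i < j the intersection is x = (a_i − a_j) / (j − i). Reading off the sorted break points: {-5, 2}.
Verification: at each break x_0, at least two indices attain the minimum of min_i(a_i + i · x_0).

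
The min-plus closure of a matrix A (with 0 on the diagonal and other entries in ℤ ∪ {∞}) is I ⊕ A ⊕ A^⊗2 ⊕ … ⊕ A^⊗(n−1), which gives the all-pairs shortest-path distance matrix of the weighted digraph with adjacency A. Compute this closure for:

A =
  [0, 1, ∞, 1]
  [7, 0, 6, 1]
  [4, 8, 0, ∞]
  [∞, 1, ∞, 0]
Closure =
  [0, 1, 7, 1]
  [7, 0, 6, 1]
  [4, 5, 0, 5]
  [8, 1, 7, 0]

This is the Floyd-Warshall all-pairs shortest-path computation. For each intermediate vertex k = 0, 1, …, 3, update dist[i][j] ← min(dist[i][j], dist[i][k] + dist[k][j]). The final matrix gives, for each (i, j), the minimum total weight of any directed path from i to j (possibly empty when i = j).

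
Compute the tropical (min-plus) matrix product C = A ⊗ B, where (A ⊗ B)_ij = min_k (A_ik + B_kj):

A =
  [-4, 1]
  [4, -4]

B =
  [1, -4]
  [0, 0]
A ⊗ B =
  [-3, -8]
  [-4, -4]

Apply the min-plus product entry-by-entry:
  C[0][0] = min over k of (A[0][0] + B[0][0] = -4 + 1 = -3, A[0][1] + B[1][0] = 1 + 0 = 1) = -3 (attained at k = 0)
  C[0][1] = min over k of (A[0][0] + B[0][1] = -4 + -4 = -8, A[0][1] + B[1][1] = 1 + 0 = 1) = -8 (attained at k = 0)
  C[1][0] = min over k of (A[1][0] + B[0][0] = 4 + 1 = 5, A[1][1] + B[1][0] = -4 + 0 = -4) = -4 (attained at k = 1)
  C[1][1] = min over k of (A[1][0] + B[0][1] = 4 + -4 = 0, A[1][1] + B[1][1] = -4 + 0 = -4) = -4 (attained at k = 1)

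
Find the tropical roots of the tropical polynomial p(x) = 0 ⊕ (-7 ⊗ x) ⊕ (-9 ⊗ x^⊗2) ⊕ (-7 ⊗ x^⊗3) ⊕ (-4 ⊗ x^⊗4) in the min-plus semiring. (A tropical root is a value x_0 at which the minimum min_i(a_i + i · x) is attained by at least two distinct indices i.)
Roots: {-3, -2, 2, 7}

Each tropical root is a break point of the lower envelope of the lines y = a_i + i · x (there are 5 lines, with slopes 0, 1, ..., 4). Only the lines that attain the minimum somewhere contribute to roots; other lines are dominated. Here the surviving (envelope) indices are i = 4, i = 3, i = 2, i = 1, i = 0.
Intersections between consecutive envelope lines give the roots: for adjacent envelope indices i < j the intersection is x = (a_i − a_j) / (j − i). Reading off the sorted break points: {-3, -2, 2, 7}.
Verification: at each break x_0, at least two indices attain the minimum of min_i(a_i + i · x_0).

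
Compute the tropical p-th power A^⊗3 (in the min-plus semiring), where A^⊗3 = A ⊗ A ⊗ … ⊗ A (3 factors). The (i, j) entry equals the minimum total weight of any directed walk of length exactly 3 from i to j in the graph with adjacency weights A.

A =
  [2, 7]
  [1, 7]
A^⊗3 =
  [6, 11]
  [5, 10]

Each entry (A^⊗3)_ij equals the minimum over all length-3 walks i = v_0 → v_1 → … → v_3 = j of Σ_t A[v_t][v_{t+1}]. For example, for (i, j) = (0, 1) we minimise over 4 possible intermediate vertex sequences; the minimum is 11, attained along the walk 0 → 0 → 0 → 1.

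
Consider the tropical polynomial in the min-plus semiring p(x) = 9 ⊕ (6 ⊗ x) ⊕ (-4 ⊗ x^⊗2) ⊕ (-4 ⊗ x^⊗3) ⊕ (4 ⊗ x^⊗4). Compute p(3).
p(3) = 2

A tropical monomial a ⊗ x^⊗i evaluates to a + i · x. Evaluating each term at x = 3:
  Term 0 contributes 9 + 0 · 3 = 9
  Term 1 contributes 6 + 1 · 3 = 9
  Term 2 contributes -4 + 2 · 3 = 2
  Term 3 contributes -4 + 3 · 3 = 5
  Term 4 contributes 4 + 4 · 3 = 16
p(3) = ⊕ of these = min[9, 9, 2, 5, 16] = 2.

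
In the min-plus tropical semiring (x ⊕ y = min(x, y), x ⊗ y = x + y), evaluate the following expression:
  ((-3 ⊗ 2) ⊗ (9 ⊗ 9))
((-3 ⊗ 2) ⊗ (9 ⊗ 9)) = 17

Expand innermost to outermost. Recall ⊕ takes the minimum of its arguments and ⊗ takes their sum. Working out the expression ((-3 ⊗ 2) ⊗ (9 ⊗ 9)) gives 17.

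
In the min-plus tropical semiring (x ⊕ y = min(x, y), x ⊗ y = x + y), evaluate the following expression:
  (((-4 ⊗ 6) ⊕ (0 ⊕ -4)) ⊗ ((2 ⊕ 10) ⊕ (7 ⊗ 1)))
(((-4 ⊗ 6) ⊕ (0 ⊕ -4)) ⊗ ((2 ⊕ 10) ⊕ (7 ⊗ 1))) = -2

Expand innermost to outermost. Recall ⊕ takes the minimum of its arguments and ⊗ takes their sum. Working out the expression (((-4 ⊗ 6) ⊕ (0 ⊕ -4)) ⊗ ((2 ⊕ 10) ⊕ (7 ⊗ 1))) gives -2.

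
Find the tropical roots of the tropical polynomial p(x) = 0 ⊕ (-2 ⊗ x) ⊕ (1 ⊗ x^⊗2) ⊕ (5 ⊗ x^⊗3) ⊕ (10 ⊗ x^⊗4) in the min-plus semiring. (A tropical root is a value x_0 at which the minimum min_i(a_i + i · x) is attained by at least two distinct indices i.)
Roots: {-5, -4, -3, 2}

Each tropical root is a break point of the lower envelope of the lines y = a_i + i · x (there are 5 lines, with slopes 0, 1, ..., 4). Only the lines that attain the minimum somewhere contribute to roots; other lines are dominated. Here the surviving (envelope) indices are i = 4, i = 3, i = 2, i = 1, i = 0.
Intersections between consecutive envelope lines give the roots: for adjacent envelope indices i < j the intersection is x = (a_i − a_j) / (j − i). Reading off the sorted break points: {-5, -4, -3, 2}.
Verification: at each break x_0, at least two indices attain the minimum of min_i(a_i + i · x_0).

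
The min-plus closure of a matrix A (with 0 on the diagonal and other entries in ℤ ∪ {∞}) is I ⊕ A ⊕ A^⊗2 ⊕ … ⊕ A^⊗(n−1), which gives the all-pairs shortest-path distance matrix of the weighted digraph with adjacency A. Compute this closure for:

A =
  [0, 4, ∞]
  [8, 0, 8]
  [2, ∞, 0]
Closure =
  [0, 4, 12]
  [8, 0, 8]
  [2, 6, 0]

This is the Floyd-Warshall all-pairs shortest-path computation. For each intermediate vertex k = 0, 1, …, 2, update dist[i][j] ← min(dist[i][j], dist[i][k] + dist[k][j]). The final matrix gives, for each (i, j), the minimum total weight of any directed path from i to j (possibly empty when i = j).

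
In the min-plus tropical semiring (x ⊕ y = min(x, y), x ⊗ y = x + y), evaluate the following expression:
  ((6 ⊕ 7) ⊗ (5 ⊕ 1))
((6 ⊕ 7) ⊗ (5 ⊕ 1)) = 7

Expand innermost to outermost. Recall ⊕ takes the minimum of its arguments and ⊗ takes their sum. Working out the expression ((6 ⊕ 7) ⊗ (5 ⊕ 1)) gives 7.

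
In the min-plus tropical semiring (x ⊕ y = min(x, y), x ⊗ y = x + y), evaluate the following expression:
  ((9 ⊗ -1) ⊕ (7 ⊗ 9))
((9 ⊗ -1) ⊕ (7 ⊗ 9)) = 8

Expand innermost to outermost. Recall ⊕ takes the minimum of its arguments and ⊗ takes their sum. Working out the expression ((9 ⊗ -1) ⊕ (7 ⊗ 9)) gives 8.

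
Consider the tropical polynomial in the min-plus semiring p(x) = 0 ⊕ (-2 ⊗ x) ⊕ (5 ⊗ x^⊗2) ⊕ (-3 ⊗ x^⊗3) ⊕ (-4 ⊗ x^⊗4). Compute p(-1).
p(-1) = -8

A tropical monomial a ⊗ x^⊗i evaluates to a + i · x. Evaluating each term at x = -1:
  Term 0 contributes 0 + 0 · -1 = 0
  Term 1 contributes -2 + 1 · -1 = -3
  Term 2 contributes 5 + 2 · -1 = 3
  Term 3 contributes -3 + 3 · -1 = -6
  Term 4 contributes -4 + 4 · -1 = -8
p(-1) = ⊕ of these = min[0, -3, 3, -6, -8] = -8.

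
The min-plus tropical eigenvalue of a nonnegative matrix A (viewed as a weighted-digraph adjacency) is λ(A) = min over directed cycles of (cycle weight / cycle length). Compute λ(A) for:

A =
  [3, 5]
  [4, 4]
λ(A) = 3

Enumerate directed cycles and compute their means (weight / length). Sample:
  cycle 0 → 0: weight = 3, length = 1, mean = 3/1 ≈ 3.000
  cycle 1 → 1: weight = 4, length = 1, mean = 4/1 ≈ 4.000
  cycle 0 → 1 → 0: weight = 9, length = 2, mean = 9/2 ≈ 4.500
  cycle 1 → 0 → 1: weight = 9, length = 2, mean = 9/2 ≈ 4.500
Minimum mean = 3.000, attained e.g. along the cycle 0 → 0 with weight 3 and length 1. So λ(A) = 3/1 = 3.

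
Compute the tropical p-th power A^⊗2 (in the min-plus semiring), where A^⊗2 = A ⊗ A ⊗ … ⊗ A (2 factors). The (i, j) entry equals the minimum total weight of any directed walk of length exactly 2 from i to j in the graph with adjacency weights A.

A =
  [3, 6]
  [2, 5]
A^⊗2 =
  [6, 9]
  [5, 8]

Each entry (A^⊗2)_ij equals the minimum over all length-2 walks i = v_0 → v_1 → … → v_2 = j of Σ_t A[v_t][v_{t+1}]. For example, for (i, j) = (0, 1) we minimise over 2 possible intermediate vertex sequences; the minimum is 9, attained along the walk 0 → 0 → 1.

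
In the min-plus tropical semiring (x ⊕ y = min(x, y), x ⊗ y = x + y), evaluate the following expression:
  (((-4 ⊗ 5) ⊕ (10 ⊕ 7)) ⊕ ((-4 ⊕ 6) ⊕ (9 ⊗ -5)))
(((-4 ⊗ 5) ⊕ (10 ⊕ 7)) ⊕ ((-4 ⊕ 6) ⊕ (9 ⊗ -5))) = -4

Expand innermost to outermost. Recall ⊕ takes the minimum of its arguments and ⊗ takes their sum. Working out the expression (((-4 ⊗ 5) ⊕ (10 ⊕ 7)) ⊕ ((-4 ⊕ 6) ⊕ (9 ⊗ -5))) gives -4.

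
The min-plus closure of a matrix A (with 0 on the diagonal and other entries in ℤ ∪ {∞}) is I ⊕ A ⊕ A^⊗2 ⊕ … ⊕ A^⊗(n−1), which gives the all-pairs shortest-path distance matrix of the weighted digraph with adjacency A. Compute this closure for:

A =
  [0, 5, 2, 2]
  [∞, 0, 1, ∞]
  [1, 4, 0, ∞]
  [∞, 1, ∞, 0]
Closure =
  [0, 3, 2, 2]
  [2, 0, 1, 4]
  [1, 4, 0, 3]
  [3, 1, 2, 0]

This is the Floyd-Warshall all-pairs shortest-path computation. For each intermediate vertex k = 0, 1, …, 3, update dist[i][j] ← min(dist[i][j], dist[i][k] + dist[k][j]). The final matrix gives, for each (i, j), the minimum total weight of any directed path from i to j (possibly empty when i = j).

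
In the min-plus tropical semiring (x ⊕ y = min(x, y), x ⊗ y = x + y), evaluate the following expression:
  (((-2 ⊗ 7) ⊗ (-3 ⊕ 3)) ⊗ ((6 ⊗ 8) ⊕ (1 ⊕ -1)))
(((-2 ⊗ 7) ⊗ (-3 ⊕ 3)) ⊗ ((6 ⊗ 8) ⊕ (1 ⊕ -1))) = 1

Expand innermost to outermost. Recall ⊕ takes the minimum of its arguments and ⊗ takes their sum. Working out the expression (((-2 ⊗ 7) ⊗ (-3 ⊕ 3)) ⊗ ((6 ⊗ 8) ⊕ (1 ⊕ -1))) gives 1.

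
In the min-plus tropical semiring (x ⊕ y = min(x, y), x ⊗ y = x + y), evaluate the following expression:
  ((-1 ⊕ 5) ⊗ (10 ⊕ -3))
((-1 ⊕ 5) ⊗ (10 ⊕ -3)) = -4

Expand innermost to outermost. Recall ⊕ takes the minimum of its arguments and ⊗ takes their sum. Working out the expression ((-1 ⊕ 5) ⊗ (10 ⊕ -3)) gives -4.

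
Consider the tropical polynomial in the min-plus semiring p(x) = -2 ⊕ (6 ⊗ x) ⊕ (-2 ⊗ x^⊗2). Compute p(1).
p(1) = -2

A tropical monomial a ⊗ x^⊗i evaluates to a + i · x. Evaluating each term at x = 1:
  Term 0 contributes -2 + 0 · 1 = -2
  Term 1 contributes 6 + 1 · 1 = 7
  Term 2 contributes -2 + 2 · 1 = 0
p(1) = ⊕ of these = min[-2, 7, 0] = -2.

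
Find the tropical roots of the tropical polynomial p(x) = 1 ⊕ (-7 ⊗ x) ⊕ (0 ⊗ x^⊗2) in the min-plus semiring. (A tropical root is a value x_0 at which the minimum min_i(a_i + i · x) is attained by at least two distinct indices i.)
Roots: {-7, 8}

Each tropical root is a break point of the lower envelope of the lines y = a_i + i · x (there are 3 lines, with slopes 0, 1, ..., 2). Only the lines that attain the minimum somewhere contribute to roots; other lines are dominated. Here the surviving (envelope) indices are i = 2, i = 1, i = 0.
Intersections between consecutive envelope lines give the roots: for adjacent envelope indices i < j the intersection is x = (a_i − a_j) / (j − i). Reading off the sorted break points: {-7, 8}.
Verification: at each break x_0, at least two indices attain the minimum of min_i(a_i + i · x_0).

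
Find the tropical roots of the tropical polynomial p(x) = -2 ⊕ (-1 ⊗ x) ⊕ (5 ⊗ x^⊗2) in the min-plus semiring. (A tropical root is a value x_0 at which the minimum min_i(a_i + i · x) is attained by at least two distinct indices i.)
Roots: {-6, -1}

Each tropical root is a break point of the lower envelope of the lines y = a_i + i · x (there are 3 lines, with slopes 0, 1, ..., 2). Only the lines that attain the minimum somewhere contribute to roots; other lines are dominated. Here the surviving (envelope) indices are i = 2, i = 1, i = 0.
Intersections between consecutive envelope lines give the roots: for adjacent envelope indices i < j the intersection is x = (a_i − a_j) / (j − i). Reading off the sorted break points: {-6, -1}.
Verification: at each break x_0, at least two indices attain the minimum of min_i(a_i + i · x_0).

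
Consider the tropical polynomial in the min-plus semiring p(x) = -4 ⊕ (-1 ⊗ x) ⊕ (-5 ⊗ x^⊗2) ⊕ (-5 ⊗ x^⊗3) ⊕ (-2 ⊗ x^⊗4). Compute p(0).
p(0) = -5

A tropical monomial a ⊗ x^⊗i evaluates to a + i · x. Evaluating each term at x = 0:
  Term 0 contributes -4 + 0 · 0 = -4
  Term 1 contributes -1 + 1 · 0 = -1
  Term 2 contributes -5 + 2 · 0 = -5
  Term 3 contributes -5 + 3 · 0 = -5
  Term 4 contributes -2 + 4 · 0 = -2
p(0) = ⊕ of these = min[-4, -1, -5, -5, -2] = -5.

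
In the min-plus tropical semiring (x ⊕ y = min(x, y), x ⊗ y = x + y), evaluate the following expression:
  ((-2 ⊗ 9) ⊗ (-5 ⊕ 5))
((-2 ⊗ 9) ⊗ (-5 ⊕ 5)) = 2

Expand innermost to outermost. Recall ⊕ takes the minimum of its arguments and ⊗ takes their sum. Working out the expression ((-2 ⊗ 9) ⊗ (-5 ⊕ 5)) gives 2.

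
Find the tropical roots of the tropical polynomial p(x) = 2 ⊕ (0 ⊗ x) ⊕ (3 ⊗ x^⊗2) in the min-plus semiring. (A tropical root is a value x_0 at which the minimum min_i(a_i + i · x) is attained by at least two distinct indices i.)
Roots: {-3, 2}

Each tropical root is a break point of the lower envelope of the lines y = a_i + i · x (there are 3 lines, with slopes 0, 1, ..., 2). Only the lines that attain the minimum somewhere contribute to roots; other lines are dominated. Here the surviving (envelope) indices are i = 2, i = 1, i = 0.
Intersections between consecutive envelope lines give the roots: for adjacent envelope indices i < j the intersection is x = (a_i − a_j) / (j − i). Reading off the sorted break points: {-3, 2}.
Verification: at each break x_0, at least two indices attain the minimum of min_i(a_i + i · x_0).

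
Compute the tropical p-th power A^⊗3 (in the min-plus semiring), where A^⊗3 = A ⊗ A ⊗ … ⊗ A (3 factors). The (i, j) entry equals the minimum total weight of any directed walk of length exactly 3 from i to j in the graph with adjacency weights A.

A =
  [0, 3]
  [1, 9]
A^⊗3 =
  [0, 3]
  [1, 4]

Each entry (A^⊗3)_ij equals the minimum over all length-3 walks i = v_0 → v_1 → … → v_3 = j of Σ_t A[v_t][v_{t+1}]. For example, for (i, j) = (0, 1) we minimise over 4 possible intermediate vertex sequences; the minimum is 3, attained along the walk 0 → 0 → 0 → 1.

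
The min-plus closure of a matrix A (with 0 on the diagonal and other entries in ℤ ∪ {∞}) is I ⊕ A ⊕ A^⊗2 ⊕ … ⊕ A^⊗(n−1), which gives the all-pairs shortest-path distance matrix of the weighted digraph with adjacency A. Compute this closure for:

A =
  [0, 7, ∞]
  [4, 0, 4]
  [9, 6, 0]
Closure =
  [0, 7, 11]
  [4, 0, 4]
  [9, 6, 0]

This is the Floyd-Warshall all-pairs shortest-path computation. For each intermediate vertex k = 0, 1, …, 2, update dist[i][j] ← min(dist[i][j], dist[i][k] + dist[k][j]). The final matrix gives, for each (i, j), the minimum total weight of any directed path from i to j (possibly empty when i = j).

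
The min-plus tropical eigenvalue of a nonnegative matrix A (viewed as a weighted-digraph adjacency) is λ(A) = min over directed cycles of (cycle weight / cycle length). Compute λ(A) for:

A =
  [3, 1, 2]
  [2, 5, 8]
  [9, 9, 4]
λ(A) = 3/2

Enumerate directed cycles and compute their means (weight / length). Sample:
  cycle 0 → 0: weight = 3, length = 1, mean = 3/1 ≈ 3.000
  cycle 1 → 1: weight = 5, length = 1, mean = 5/1 ≈ 5.000
  cycle 2 → 2: weight = 4, length = 1, mean = 4/1 ≈ 4.000
  cycle 0 → 1 → 0: weight = 3, length = 2, mean = 3/2 ≈ 1.500
  cycle 0 → 2 → 0: weight = 11, length = 2, mean = 11/2 ≈ 5.500
  cycle 1 → 0 → 1: weight = 3, length = 2, mean = 3/2 ≈ 1.500
Minimum mean = 1.500, attained e.g. along the cycle 0 → 1 → 0 with weight 3 and length 2. So λ(A) = 3/2 = 3/2.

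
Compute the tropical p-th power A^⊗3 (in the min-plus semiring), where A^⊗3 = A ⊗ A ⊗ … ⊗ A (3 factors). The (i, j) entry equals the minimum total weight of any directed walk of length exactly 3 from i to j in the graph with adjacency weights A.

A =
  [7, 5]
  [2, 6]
A^⊗3 =
  [13, 12]
  [9, 13]

Each entry (A^⊗3)_ij equals the minimum over all length-3 walks i = v_0 → v_1 → … → v_3 = j of Σ_t A[v_t][v_{t+1}]. For example, for (i, j) = (0, 1) we minimise over 4 possible intermediate vertex sequences; the minimum is 12, attained along the walk 0 → 1 → 0 → 1.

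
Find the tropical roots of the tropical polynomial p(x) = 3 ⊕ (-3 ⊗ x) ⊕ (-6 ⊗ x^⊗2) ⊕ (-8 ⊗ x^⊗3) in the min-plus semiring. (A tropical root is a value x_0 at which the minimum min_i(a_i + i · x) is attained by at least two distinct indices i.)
Roots: {2, 3, 6}

Each tropical root is a break point of the lower envelope of the lines y = a_i + i · x (there are 4 lines, with slopes 0, 1, ..., 3). Only the lines that attain the minimum somewhere contribute to roots; other lines are dominated. Here the surviving (envelope) indices are i = 3, i = 2, i = 1, i = 0.
Intersections between consecutive envelope lines give the roots: for adjacent envelope indices i < j the intersection is x = (a_i − a_j) / (j − i). Reading off the sorted break points: {2, 3, 6}.
Verification: at each break x_0, at least two indices attain the minimum of min_i(a_i + i · x_0).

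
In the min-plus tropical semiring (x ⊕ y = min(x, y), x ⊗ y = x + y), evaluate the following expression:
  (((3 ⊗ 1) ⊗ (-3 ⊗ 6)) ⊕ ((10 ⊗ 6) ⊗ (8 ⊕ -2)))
(((3 ⊗ 1) ⊗ (-3 ⊗ 6)) ⊕ ((10 ⊗ 6) ⊗ (8 ⊕ -2))) = 7

Expand innermost to outermost. Recall ⊕ takes the minimum of its arguments and ⊗ takes their sum. Working out the expression (((3 ⊗ 1) ⊗ (-3 ⊗ 6)) ⊕ ((10 ⊗ 6) ⊗ (8 ⊕ -2))) gives 7.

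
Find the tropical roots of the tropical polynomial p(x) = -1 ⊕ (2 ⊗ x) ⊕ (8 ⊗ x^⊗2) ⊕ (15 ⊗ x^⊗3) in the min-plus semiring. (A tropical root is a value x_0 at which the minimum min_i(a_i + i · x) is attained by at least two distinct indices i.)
Roots: {-7, -6, -3}

Each tropical root is a break point of the lower envelope of the lines y = a_i + i · x (there are 4 lines, with slopes 0, 1, ..., 3). Only the lines that attain the minimum somewhere contribute to roots; other lines are dominated. Here the surviving (envelope) indices are i = 3, i = 2, i = 1, i = 0.
Intersections between consecutive envelope lines give the roots: for adjacent envelope indices i < j the intersection is x = (a_i − a_j) / (j − i). Reading off the sorted break points: {-7, -6, -3}.
Verification: at each break x_0, at least two indices attain the minimum of min_i(a_i + i · x_0).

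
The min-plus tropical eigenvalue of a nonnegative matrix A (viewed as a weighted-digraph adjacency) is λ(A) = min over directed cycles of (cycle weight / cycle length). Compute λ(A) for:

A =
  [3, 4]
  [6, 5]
λ(A) = 3

Enumerate directed cycles and compute their means (weight / length). Sample:
  cycle 0 → 0: weight = 3, length = 1, mean = 3/1 ≈ 3.000
  cycle 1 → 1: weight = 5, length = 1, mean = 5/1 ≈ 5.000
  cycle 0 → 1 → 0: weight = 10, length = 2, mean = 10/2 ≈ 5.000
  cycle 1 → 0 → 1: weight = 10, length = 2, mean = 10/2 ≈ 5.000
Minimum mean = 3.000, attained e.g. along the cycle 0 → 0 with weight 3 and length 1. So λ(A) = 3/1 = 3.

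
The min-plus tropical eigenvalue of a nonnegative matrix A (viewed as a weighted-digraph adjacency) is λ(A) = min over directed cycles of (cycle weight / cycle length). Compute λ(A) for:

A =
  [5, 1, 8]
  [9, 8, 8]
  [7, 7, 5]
λ(A) = 5

Enumerate directed cycles and compute their means (weight / length). Sample:
  cycle 0 → 0: weight = 5, length = 1, mean = 5/1 ≈ 5.000
  cycle 1 → 1: weight = 8, length = 1, mean = 8/1 ≈ 8.000
  cycle 2 → 2: weight = 5, length = 1, mean = 5/1 ≈ 5.000
  cycle 0 → 1 → 0: weight = 10, length = 2, mean = 10/2 ≈ 5.000
  cycle 0 → 2 → 0: weight = 15, length = 2, mean = 15/2 ≈ 7.500
  cycle 1 → 0 → 1: weight = 10, length = 2, mean = 10/2 ≈ 5.000
Minimum mean = 5.000, attained e.g. along the cycle 0 → 0 with weight 5 and length 1. So λ(A) = 5/1 = 5.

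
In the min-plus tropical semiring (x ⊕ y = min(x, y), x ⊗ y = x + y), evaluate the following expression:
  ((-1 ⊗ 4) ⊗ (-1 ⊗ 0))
((-1 ⊗ 4) ⊗ (-1 ⊗ 0)) = 2

Expand innermost to outermost. Recall ⊕ takes the minimum of its arguments and ⊗ takes their sum. Working out the expression ((-1 ⊗ 4) ⊗ (-1 ⊗ 0)) gives 2.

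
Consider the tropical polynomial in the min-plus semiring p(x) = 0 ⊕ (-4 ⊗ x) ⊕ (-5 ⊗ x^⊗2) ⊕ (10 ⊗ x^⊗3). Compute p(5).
p(5) = 0

A tropical monomial a ⊗ x^⊗i evaluates to a + i · x. Evaluating each term at x = 5:
  Term 0 contributes 0 + 0 · 5 = 0
  Term 1 contributes -4 + 1 · 5 = 1
  Term 2 contributes -5 + 2 · 5 = 5
  Term 3 contributes 10 + 3 · 5 = 25
p(5) = ⊕ of these = min[0, 1, 5, 25] = 0.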